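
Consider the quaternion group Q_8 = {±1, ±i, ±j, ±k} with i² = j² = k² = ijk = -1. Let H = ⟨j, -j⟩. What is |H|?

4

|⟨j⟩| = 4 and |⟨-j⟩| = 4, so |H| is a multiple of lcm(4, 4) = 4 and divides |G| = 8.
Closing under the operation: H = {1, -1, j, -j}, so |H| = 4.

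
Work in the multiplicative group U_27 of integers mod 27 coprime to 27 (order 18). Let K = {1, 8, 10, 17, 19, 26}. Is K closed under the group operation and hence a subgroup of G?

|K| = 6 divides |G| = 18, consistent with Lagrange.
K contains the identity, every element's inverse is in K, and K is closed under ·: it is a subgroup.
In fact K = ⟨17⟩.

Yes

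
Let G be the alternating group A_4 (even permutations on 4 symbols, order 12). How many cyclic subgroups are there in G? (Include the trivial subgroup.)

Group the elements of G by the cyclic subgroup they generate; each cyclic subgroup of order d accounts for φ(d) elements.
Cyclic subgroups by order — order 1: 1; order 2: 3; order 3: 4.
Total: 8.

8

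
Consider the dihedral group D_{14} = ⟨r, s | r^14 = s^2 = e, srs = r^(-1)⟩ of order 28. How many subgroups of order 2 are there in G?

|G| = 28 and 2 | 28, so subgroups of order 2 are possible by Lagrange.
The subgroups of order 2 are: {e, r^10s}; {e, r^11s}; {e, r^12s}; {e, r^13s}; … (15 in all).
So G has 15 subgroups of order 2.

15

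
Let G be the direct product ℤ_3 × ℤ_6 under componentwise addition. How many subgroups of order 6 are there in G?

4

|G| = 18 and 6 | 18, so subgroups of order 6 are possible by Lagrange.
The subgroups of order 6 are: {(0,0), (0,1), (0,2), (0,3), (0,4), (0,5)}; {(0,0), (0,3), (1,0), (1,3), (2,0), (2,3)}; {(0,0), (0,3), (1,1), (1,4), (2,2), (2,5)}; {(0,0), (0,3), (1,2), (1,5), (2,1), (2,4)}.
So G has 4 subgroups of order 6.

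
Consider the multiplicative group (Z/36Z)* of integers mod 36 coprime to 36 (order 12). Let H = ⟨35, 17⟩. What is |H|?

|⟨35⟩| = 2 and |⟨17⟩| = 2, so |H| is a multiple of lcm(2, 2) = 2 and divides |G| = 12.
Closing under the operation: H = {1, 17, 19, 35}, so |H| = 4.

4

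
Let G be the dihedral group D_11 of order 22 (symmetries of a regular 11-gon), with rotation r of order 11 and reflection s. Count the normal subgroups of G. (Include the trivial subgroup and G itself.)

3

G has 14 subgroups. Checking conjugation-invariance by order — order 1: 1/1 normal; order 2: 0/11 normal; order 11: 1/1 normal; order 22: 1/1 normal.
Total normal subgroups: 3.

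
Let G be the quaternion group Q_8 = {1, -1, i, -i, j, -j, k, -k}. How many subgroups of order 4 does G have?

|G| = 8 and 4 | 8, so subgroups of order 4 are possible by Lagrange.
The subgroups of order 4 are: {1, -1, i, -i}; {1, -1, j, -j}; {1, -1, k, -k}.
So G has 3 subgroups of order 4.

3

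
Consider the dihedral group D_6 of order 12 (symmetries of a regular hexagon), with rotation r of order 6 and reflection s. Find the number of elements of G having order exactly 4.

0

No element of G has order 4 (even though 4 | 12).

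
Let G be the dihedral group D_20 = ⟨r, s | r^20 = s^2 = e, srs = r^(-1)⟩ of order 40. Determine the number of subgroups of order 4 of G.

11

|G| = 40 and 4 | 40, so subgroups of order 4 are possible by Lagrange.
The subgroups of order 4 are: {e, r^10, s, r^10s}; {e, r^10, rs, r^11s}; {e, r^10, r^2s, r^12s}; {e, r^10, r^3s, r^13s}; … (11 in all).
So G has 11 subgroups of order 4.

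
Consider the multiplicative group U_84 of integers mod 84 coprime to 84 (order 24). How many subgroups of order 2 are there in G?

|G| = 24 and 2 | 24, so subgroups of order 2 are possible by Lagrange.
The subgroups of order 2 are: {1, 13}; {1, 29}; {1, 41}; {1, 43}; … (7 in all).
So G has 7 subgroups of order 2.

7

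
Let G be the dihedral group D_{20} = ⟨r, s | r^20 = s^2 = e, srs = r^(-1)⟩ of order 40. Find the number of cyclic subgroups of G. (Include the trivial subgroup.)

A cyclic subgroup of order d is generated by each of its φ(d) elements of order d, so the cyclic subgroups of order d number (#elements of order d)/φ(d).
Cyclic subgroups by order — order 1: 1; order 2: 21; order 4: 1; order 5: 1; order 10: 1; order 20: 1.
Total: 26.

26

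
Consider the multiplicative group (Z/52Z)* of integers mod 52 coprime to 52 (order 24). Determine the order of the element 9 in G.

3

Compute successive powers of 9 mod 52: 9, 29, 1; 9^3 ≡ 1 (mod 52).
So |⟨9⟩| = 3.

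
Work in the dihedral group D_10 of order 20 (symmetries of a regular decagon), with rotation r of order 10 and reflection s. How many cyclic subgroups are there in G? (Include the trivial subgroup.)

Each element a generates a cyclic subgroup ⟨a⟩; distinct elements may generate the same one (a cyclic group of order d has φ(d) generators).
Cyclic subgroups by order — order 1: 1; order 2: 11; order 5: 1; order 10: 1.
Total: 14.

14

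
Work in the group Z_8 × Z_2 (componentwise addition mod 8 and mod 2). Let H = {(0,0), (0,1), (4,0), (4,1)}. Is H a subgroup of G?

|H| = 4 divides |G| = 16, consistent with Lagrange.
H contains the identity, every element's inverse is in H, and H is closed under +: it is a subgroup.

Yes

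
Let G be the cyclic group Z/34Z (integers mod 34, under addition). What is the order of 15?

In Z/34Z, the order of an element a is n/gcd(a, n).
gcd(15, 34) = 1, so |⟨15⟩| = 34/1 = 34.

34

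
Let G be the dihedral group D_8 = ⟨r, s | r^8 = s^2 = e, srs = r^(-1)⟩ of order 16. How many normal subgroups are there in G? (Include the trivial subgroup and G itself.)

G has 19 subgroups. Checking conjugation-invariance by order — order 1: 1/1 normal; order 2: 1/9 normal; order 4: 1/5 normal; order 8: 3/3 normal; order 16: 1/1 normal.
Total normal subgroups: 7.

7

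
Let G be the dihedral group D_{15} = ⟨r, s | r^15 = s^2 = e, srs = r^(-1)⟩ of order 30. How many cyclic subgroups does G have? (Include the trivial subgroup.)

A cyclic subgroup of order d is generated by each of its φ(d) elements of order d, so the cyclic subgroups of order d number (#elements of order d)/φ(d).
Cyclic subgroups by order — order 1: 1; order 2: 15; order 3: 1; order 5: 1; order 15: 1.
Total: 19.

19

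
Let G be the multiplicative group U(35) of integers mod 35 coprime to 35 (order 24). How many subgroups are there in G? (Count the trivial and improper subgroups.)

16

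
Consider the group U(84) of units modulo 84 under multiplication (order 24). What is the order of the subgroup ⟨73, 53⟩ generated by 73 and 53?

12

|⟨73⟩| = 6 and |⟨53⟩| = 6, so |H| is a multiple of lcm(6, 6) = 6 and divides |G| = 24.
Closing under the operation: H = {1, 5, 13, 17, 25, 29, 37, 41, 53, 61, 65, 73}, so |H| = 12.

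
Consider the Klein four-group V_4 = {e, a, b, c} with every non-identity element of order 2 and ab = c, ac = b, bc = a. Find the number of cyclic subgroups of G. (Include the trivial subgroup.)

4

Each element a generates a cyclic subgroup ⟨a⟩; distinct elements may generate the same one (a cyclic group of order d has φ(d) generators).
Cyclic subgroups by order — order 1: 1; order 2: 3.
Total: 4.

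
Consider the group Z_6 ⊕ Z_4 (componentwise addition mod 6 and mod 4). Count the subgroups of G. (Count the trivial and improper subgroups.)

|G| = 24, so by Lagrange every subgroup order divides 24. Divisors: 1, 2, 3, 4, 6, 8, 12, 24.
Subgroups by order — order 1: 1; order 2: 3; order 3: 1; order 4: 3; order 6: 3; order 8: 1; order 12: 3; order 24: 1.
Total: 1 + 3 + 1 + 3 + 3 + 1 + 3 + 1 = 16.

16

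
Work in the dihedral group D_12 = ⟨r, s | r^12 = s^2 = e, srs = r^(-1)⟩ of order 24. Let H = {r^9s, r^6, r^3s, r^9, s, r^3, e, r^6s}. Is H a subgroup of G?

|H| = 8 divides |G| = 24, consistent with Lagrange.
H contains the identity, every element's inverse is in H, and H is closed under ·: it is a subgroup.

Yes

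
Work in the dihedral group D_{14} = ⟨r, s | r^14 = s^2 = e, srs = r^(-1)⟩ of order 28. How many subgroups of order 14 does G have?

3

|G| = 28 and 14 | 28, so subgroups of order 14 are possible by Lagrange.
The subgroups of order 14 are: {e, r, r^2, r^3, r^4, r^5, r^6, r^7, r^8, r^9, r^10, r^11, r^12, r^13}; {e, r^2, r^4, r^6, r^8, r^10, r^12, s, r^2s, r^4s, r^6s, r^8s, r^10s, r^12s}; {e, r^2, r^4, r^6, r^8, r^10, r^12, rs, r^3s, r^5s, r^7s, r^9s, r^11s, r^13s}.
So G has 3 subgroups of order 14.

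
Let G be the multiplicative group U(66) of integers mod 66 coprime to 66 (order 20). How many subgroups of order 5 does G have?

|G| = 20 and 5 | 20, so subgroups of order 5 are possible by Lagrange.
The subgroups of order 5 are: {1, 25, 31, 37, 49}.
So G has 1 subgroup of order 5.

1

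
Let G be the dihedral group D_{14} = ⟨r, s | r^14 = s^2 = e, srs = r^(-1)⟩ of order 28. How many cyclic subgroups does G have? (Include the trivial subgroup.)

Each element a generates a cyclic subgroup ⟨a⟩; distinct elements may generate the same one (a cyclic group of order d has φ(d) generators).
Cyclic subgroups by order — order 1: 1; order 2: 15; order 7: 1; order 14: 1.
Total: 18.

18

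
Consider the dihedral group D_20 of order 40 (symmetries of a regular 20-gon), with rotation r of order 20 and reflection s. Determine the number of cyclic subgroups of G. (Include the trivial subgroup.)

A cyclic subgroup of order d is generated by each of its φ(d) elements of order d, so the cyclic subgroups of order d number (#elements of order d)/φ(d).
Cyclic subgroups by order — order 1: 1; order 2: 21; order 4: 1; order 5: 1; order 10: 1; order 20: 1.
Total: 26.

26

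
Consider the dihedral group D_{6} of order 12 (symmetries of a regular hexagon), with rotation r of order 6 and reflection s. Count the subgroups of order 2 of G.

|G| = 12 and 2 | 12, so subgroups of order 2 are possible by Lagrange.
The subgroups of order 2 are: {e, r^2s}; {e, r^3}; {e, r^3s}; {e, r^4s}; … (7 in all).
So G has 7 subgroups of order 2.

7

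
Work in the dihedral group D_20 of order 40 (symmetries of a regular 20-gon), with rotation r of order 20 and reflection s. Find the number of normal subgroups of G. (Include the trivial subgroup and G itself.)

G has 48 subgroups. Checking conjugation-invariance by order — order 1: 1/1 normal; order 2: 1/21 normal; order 4: 1/11 normal; order 5: 1/1 normal; order 8: 0/5 normal; order 10: 1/5 normal; order 20: 3/3 normal; order 40: 1/1 normal.
Total normal subgroups: 9.

9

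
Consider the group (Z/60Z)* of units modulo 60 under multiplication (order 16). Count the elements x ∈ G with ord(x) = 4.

The elements of order 4 are: 7, 13, 17, 23, 37, 43, 47, 53.
That's 8.

8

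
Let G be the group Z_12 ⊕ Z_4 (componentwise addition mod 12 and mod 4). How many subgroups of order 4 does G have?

|G| = 48 and 4 | 48, so subgroups of order 4 are possible by Lagrange.
The subgroups of order 4 are: {(0,0), (0,1), (0,2), (0,3)}; {(0,0), (0,2), (6,0), (6,2)}; {(0,0), (0,2), (6,1), (6,3)}; {(0,0), (3,0), (6,0), (9,0)}; … (7 in all).
So G has 7 subgroups of order 4.

7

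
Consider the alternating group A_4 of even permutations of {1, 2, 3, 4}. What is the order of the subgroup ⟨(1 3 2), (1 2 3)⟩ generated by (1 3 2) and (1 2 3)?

3

|⟨(1 3 2)⟩| = 3 and |⟨(1 2 3)⟩| = 3, so |H| is a multiple of lcm(3, 3) = 3 and divides |G| = 12.
Closing under the operation: H = {e, (1 2 3), (1 3 2)}, so |H| = 3.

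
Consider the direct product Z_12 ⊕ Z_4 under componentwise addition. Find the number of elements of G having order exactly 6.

6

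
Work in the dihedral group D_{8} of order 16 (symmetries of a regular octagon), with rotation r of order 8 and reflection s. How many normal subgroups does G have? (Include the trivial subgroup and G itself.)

7

G has 19 subgroups. Checking conjugation-invariance by order — order 1: 1/1 normal; order 2: 1/9 normal; order 4: 1/5 normal; order 8: 3/3 normal; order 16: 1/1 normal.
Total normal subgroups: 7.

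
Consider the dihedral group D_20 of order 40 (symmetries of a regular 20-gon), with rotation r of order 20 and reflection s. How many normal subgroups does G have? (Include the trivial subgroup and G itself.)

9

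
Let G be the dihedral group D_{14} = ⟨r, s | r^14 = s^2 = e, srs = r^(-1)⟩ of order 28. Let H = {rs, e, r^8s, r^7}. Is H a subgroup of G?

Yes

|H| = 4 divides |G| = 28, consistent with Lagrange.
H contains the identity, every element's inverse is in H, and H is closed under ·: it is a subgroup.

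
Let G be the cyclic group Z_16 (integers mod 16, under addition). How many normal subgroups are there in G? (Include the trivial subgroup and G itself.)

5

G is abelian, so every subgroup is normal.
G has 5 subgroups in total, hence 5 normal subgroups.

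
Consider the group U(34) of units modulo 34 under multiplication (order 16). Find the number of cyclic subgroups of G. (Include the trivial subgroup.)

5

A cyclic subgroup of order d is generated by each of its φ(d) elements of order d, so the cyclic subgroups of order d number (#elements of order d)/φ(d).
Cyclic subgroups by order — order 1: 1; order 2: 1; order 4: 1; order 8: 1; order 16: 1.
Total: 5.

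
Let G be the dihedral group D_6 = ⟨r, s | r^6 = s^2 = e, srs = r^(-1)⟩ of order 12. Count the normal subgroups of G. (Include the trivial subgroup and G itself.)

7

G has 16 subgroups. Checking conjugation-invariance by order — order 1: 1/1 normal; order 2: 1/7 normal; order 3: 1/1 normal; order 4: 0/3 normal; order 6: 3/3 normal; order 12: 1/1 normal.
Total normal subgroups: 7.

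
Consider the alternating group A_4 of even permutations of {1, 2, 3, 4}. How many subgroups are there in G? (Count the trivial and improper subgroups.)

10

|G| = 12, so by Lagrange every subgroup order divides 12. Divisors: 1, 2, 3, 4, 6, 12.
Subgroups by order — order 1: 1; order 2: 3; order 3: 4; order 4: 1; order 6: 0; order 12: 1.
Total: 1 + 3 + 4 + 1 + 0 + 1 = 10.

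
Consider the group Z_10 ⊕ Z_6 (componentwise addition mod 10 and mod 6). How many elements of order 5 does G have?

An element (a,b) has order lcm(ord(a), ord(b)); count pairs with lcm equal to 5.
Enumerating gives 4 such elements.

4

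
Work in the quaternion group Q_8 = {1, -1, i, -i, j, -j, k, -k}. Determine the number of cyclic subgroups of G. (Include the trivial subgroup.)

A cyclic subgroup of order d is generated by each of its φ(d) elements of order d, so the cyclic subgroups of order d number (#elements of order d)/φ(d).
Cyclic subgroups by order — order 1: 1; order 2: 1; order 4: 3.
Total: 5.

5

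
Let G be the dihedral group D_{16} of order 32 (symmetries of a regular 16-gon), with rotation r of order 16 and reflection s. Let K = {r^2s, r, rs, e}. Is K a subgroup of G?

r ∈ K but its inverse r^15 ∉ K, so K is not a subgroup.

No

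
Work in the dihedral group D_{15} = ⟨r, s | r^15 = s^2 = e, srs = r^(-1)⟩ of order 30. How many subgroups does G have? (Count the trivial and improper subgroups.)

|G| = 30, so by Lagrange every subgroup order divides 30. Divisors: 1, 2, 3, 5, 6, 10, 15, 30.
Subgroups by order — order 1: 1; order 2: 15; order 3: 1; order 5: 1; order 6: 5; order 10: 3; order 15: 1; order 30: 1.
Total: 1 + 15 + 1 + 1 + 5 + 3 + 1 + 1 = 28.

28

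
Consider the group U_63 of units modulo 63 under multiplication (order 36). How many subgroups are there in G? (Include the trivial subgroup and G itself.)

|G| = 36, so by Lagrange every subgroup order divides 36. Divisors: 1, 2, 3, 4, 6, 9, 12, 18, 36.
Subgroups by order — order 1: 1; order 2: 3; order 3: 4; order 4: 1; order 6: 12; order 9: 1; order 12: 4; order 18: 3; order 36: 1.
Total: 1 + 3 + 4 + 1 + 12 + 1 + 4 + 3 + 1 = 30.

30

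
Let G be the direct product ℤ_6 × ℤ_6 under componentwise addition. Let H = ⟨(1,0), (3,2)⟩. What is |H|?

|⟨(1,0)⟩| = 6 and |⟨(3,2)⟩| = 6, so |H| is a multiple of lcm(6, 6) = 6 and divides |G| = 36.
Closing under the operation: H = {(0,0), (0,2), (0,4), (1,0), (1,2), (1,4), (2,0), (2,2), (2,4), (3,0), (3,2), (3,4), (4,0), (4,2), (4,4), (5,0), (5,2), (5,4)}, so |H| = 18.

18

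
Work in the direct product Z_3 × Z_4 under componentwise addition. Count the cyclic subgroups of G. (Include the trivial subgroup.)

6

Each element a generates a cyclic subgroup ⟨a⟩; distinct elements may generate the same one (a cyclic group of order d has φ(d) generators).
Cyclic subgroups by order — order 1: 1; order 2: 1; order 3: 1; order 4: 1; order 6: 1; order 12: 1.
Total: 6.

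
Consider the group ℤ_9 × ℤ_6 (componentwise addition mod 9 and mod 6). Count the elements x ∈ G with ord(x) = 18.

An element (a,b) has order lcm(ord(a), ord(b)); count pairs with lcm equal to 18.
Enumerating gives 18 such elements.

18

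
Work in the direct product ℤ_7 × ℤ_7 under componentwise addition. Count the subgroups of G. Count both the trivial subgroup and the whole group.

|G| = 49, so by Lagrange every subgroup order divides 49. Divisors: 1, 7, 49.
Subgroups by order — order 1: 1; order 7: 8; order 49: 1.
Total: 1 + 8 + 1 = 10.

10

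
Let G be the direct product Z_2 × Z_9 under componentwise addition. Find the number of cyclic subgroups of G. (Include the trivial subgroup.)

A cyclic subgroup of order d is generated by each of its φ(d) elements of order d, so the cyclic subgroups of order d number (#elements of order d)/φ(d).
Cyclic subgroups by order — order 1: 1; order 2: 1; order 3: 1; order 6: 1; order 9: 1; order 18: 1.
Total: 6.

6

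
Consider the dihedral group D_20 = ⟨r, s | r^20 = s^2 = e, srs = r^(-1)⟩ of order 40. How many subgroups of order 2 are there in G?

|G| = 40 and 2 | 40, so subgroups of order 2 are possible by Lagrange.
The subgroups of order 2 are: {e, r^10}; {e, r^10s}; {e, r^11s}; {e, r^12s}; … (21 in all).
So G has 21 subgroups of order 2.

21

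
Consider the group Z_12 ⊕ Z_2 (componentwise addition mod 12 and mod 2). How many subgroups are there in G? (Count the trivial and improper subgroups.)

16

|G| = 24, so by Lagrange every subgroup order divides 24. Divisors: 1, 2, 3, 4, 6, 8, 12, 24.
Subgroups by order — order 1: 1; order 2: 3; order 3: 1; order 4: 3; order 6: 3; order 8: 1; order 12: 3; order 24: 1.
Total: 1 + 3 + 1 + 3 + 3 + 1 + 3 + 1 = 16.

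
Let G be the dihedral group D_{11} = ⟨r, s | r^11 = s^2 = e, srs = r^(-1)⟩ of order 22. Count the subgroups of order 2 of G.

11

|G| = 22 and 2 | 22, so subgroups of order 2 are possible by Lagrange.
The subgroups of order 2 are: {e, r^10s}; {e, r^2s}; {e, r^3s}; {e, r^4s}; … (11 in all).
So G has 11 subgroups of order 2.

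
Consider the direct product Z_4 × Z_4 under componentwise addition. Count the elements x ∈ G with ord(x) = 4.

12

An element (a,b) has order lcm(ord(a), ord(b)); count pairs with lcm equal to 4.
Enumerating gives 12 such elements.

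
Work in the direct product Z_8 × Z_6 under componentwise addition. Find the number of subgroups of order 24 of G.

3

|G| = 48 and 24 | 48, so subgroups of order 24 are possible by Lagrange.
The subgroups of order 24 are: {(0,0), (0,1), (0,2), (0,3), (0,4), (0,5), (2,0), (2,1), (2,2), (2,3), (2,4), (2,5), (4,0), (4,1), (4,2), (4,3), (4,4), (4,5), (6,0), (6,1), (6,2), (6,3), (6,4), (6,5)}; {(0,0), (0,2), (0,4), (1,0), (1,2), (1,4), (2,0), (2,2), (2,4), (3,0), (3,2), (3,4), (4,0), (4,2), (4,4), (5,0), (5,2), (5,4), (6,0), (6,2), (6,4), (7,0), (7,2), (7,4)}; {(0,0), (0,2), (0,4), (1,1), (1,3), (1,5), (2,0), (2,2), (2,4), (3,1), (3,3), (3,5), (4,0), (4,2), (4,4), (5,1), (5,3), (5,5), (6,0), (6,2), (6,4), (7,1), (7,3), (7,5)}.
So G has 3 subgroups of order 24.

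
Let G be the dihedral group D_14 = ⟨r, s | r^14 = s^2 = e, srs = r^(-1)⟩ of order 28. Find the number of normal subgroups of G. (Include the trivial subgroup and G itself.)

G has 28 subgroups. Checking conjugation-invariance by order — order 1: 1/1 normal; order 2: 1/15 normal; order 4: 0/7 normal; order 7: 1/1 normal; order 14: 3/3 normal; order 28: 1/1 normal.
Total normal subgroups: 7.

7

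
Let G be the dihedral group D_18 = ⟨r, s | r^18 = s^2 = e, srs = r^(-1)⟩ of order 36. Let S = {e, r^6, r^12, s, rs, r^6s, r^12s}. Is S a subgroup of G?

|S| = 7 does not divide |G| = 36, so by Lagrange S is not a subgroup.

No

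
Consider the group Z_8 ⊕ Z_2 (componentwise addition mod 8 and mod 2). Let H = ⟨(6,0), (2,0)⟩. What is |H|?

|⟨(6,0)⟩| = 4 and |⟨(2,0)⟩| = 4, so |H| is a multiple of lcm(4, 4) = 4 and divides |G| = 16.
Closing under the operation: H = {(0,0), (2,0), (4,0), (6,0)}, so |H| = 4.

4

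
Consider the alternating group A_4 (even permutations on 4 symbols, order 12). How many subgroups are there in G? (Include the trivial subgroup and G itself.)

10

|G| = 12, so by Lagrange every subgroup order divides 12. Divisors: 1, 2, 3, 4, 6, 12.
Subgroups by order — order 1: 1; order 2: 3; order 3: 4; order 4: 1; order 6: 0; order 12: 1.
Total: 1 + 3 + 4 + 1 + 0 + 1 = 10.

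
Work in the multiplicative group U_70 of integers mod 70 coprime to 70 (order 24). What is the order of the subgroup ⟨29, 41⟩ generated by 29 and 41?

4

|⟨29⟩| = 2 and |⟨41⟩| = 2, so |H| is a multiple of lcm(2, 2) = 2 and divides |G| = 24.
Closing under the operation: H = {1, 29, 41, 69}, so |H| = 4.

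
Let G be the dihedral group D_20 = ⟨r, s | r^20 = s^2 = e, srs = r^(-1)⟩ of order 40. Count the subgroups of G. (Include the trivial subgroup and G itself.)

48

|G| = 40, so by Lagrange every subgroup order divides 40. Divisors: 1, 2, 4, 5, 8, 10, 20, 40.
Subgroups by order — order 1: 1; order 2: 21; order 4: 11; order 5: 1; order 8: 5; order 10: 5; order 20: 3; order 40: 1.
Total: 1 + 21 + 11 + 1 + 5 + 5 + 3 + 1 = 48.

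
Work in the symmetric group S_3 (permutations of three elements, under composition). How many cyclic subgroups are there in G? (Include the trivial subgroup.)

5

Group the elements of G by the cyclic subgroup they generate; each cyclic subgroup of order d accounts for φ(d) elements.
Cyclic subgroups by order — order 1: 1; order 2: 3; order 3: 1.
Total: 5.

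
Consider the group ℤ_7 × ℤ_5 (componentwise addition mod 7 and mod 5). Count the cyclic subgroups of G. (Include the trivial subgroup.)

A cyclic subgroup of order d is generated by each of its φ(d) elements of order d, so the cyclic subgroups of order d number (#elements of order d)/φ(d).
Cyclic subgroups by order — order 1: 1; order 5: 1; order 7: 1; order 35: 1.
Total: 4.

4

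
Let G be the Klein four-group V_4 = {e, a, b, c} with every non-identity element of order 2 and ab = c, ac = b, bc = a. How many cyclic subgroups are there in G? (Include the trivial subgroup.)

4

Each element a generates a cyclic subgroup ⟨a⟩; distinct elements may generate the same one (a cyclic group of order d has φ(d) generators).
Cyclic subgroups by order — order 1: 1; order 2: 3.
Total: 4.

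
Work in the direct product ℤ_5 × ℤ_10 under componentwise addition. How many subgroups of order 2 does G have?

|G| = 50 and 2 | 50, so subgroups of order 2 are possible by Lagrange.
The subgroups of order 2 are: {(0,0), (0,5)}.
So G has 1 subgroup of order 2.

1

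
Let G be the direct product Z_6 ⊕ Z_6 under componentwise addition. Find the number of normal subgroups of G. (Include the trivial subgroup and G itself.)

G is abelian, so every subgroup is normal.
G has 30 subgroups in total, hence 30 normal subgroups.

30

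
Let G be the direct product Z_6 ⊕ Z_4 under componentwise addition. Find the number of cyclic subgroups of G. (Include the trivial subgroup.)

A cyclic subgroup of order d is generated by each of its φ(d) elements of order d, so the cyclic subgroups of order d number (#elements of order d)/φ(d).
Cyclic subgroups by order — order 1: 1; order 2: 3; order 3: 1; order 4: 2; order 6: 3; order 12: 2.
Total: 12.

12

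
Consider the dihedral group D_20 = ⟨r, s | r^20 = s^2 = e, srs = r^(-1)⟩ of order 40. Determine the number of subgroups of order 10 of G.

|G| = 40 and 10 | 40, so subgroups of order 10 are possible by Lagrange.
The subgroups of order 10 are: {e, r^2, r^4, r^6, r^8, r^10, r^12, r^14, r^16, r^18}; {e, r^4, r^8, r^12, r^16, r^2s, r^6s, r^10s, r^14s, r^18s}; {e, r^4, r^8, r^12, r^16, r^3s, r^7s, r^11s, r^15s, r^19s}; {e, r^4, r^8, r^12, r^16, s, r^4s, r^8s, r^12s, r^16s}; … (5 in all).
So G has 5 subgroups of order 10.

5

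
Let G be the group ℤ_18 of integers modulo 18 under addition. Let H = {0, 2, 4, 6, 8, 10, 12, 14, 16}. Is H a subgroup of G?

|H| = 9 divides |G| = 18, consistent with Lagrange.
H contains the identity, every element's inverse is in H, and H is closed under +: it is a subgroup.
In fact H = ⟨2⟩.

Yes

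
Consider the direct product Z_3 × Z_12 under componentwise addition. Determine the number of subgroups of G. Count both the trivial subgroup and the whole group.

|G| = 36, so by Lagrange every subgroup order divides 36. Divisors: 1, 2, 3, 4, 6, 9, 12, 18, 36.
Subgroups by order — order 1: 1; order 2: 1; order 3: 4; order 4: 1; order 6: 4; order 9: 1; order 12: 4; order 18: 1; order 36: 1.
Total: 1 + 1 + 4 + 1 + 4 + 1 + 4 + 1 + 1 = 18.

18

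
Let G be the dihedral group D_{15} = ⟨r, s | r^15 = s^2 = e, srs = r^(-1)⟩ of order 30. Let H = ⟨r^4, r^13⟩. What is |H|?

|⟨r^4⟩| = 15 and |⟨r^13⟩| = 15, so |H| is a multiple of lcm(15, 15) = 15 and divides |G| = 30.
Closing under the operation: H = {e, r, r^2, r^3, r^4, r^5, r^6, r^7, r^8, r^9, r^10, r^11, r^12, r^13, r^14}, so |H| = 15.

15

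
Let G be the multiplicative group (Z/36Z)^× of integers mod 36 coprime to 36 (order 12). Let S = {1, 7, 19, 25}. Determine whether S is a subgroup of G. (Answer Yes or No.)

25 ∈ S but its inverse 13 ∉ S, so S is not a subgroup.

No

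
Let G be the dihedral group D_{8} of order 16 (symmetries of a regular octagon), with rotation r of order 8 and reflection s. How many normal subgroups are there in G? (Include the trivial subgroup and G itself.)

7

G has 19 subgroups. Checking conjugation-invariance by order — order 1: 1/1 normal; order 2: 1/9 normal; order 4: 1/5 normal; order 8: 3/3 normal; order 16: 1/1 normal.
Total normal subgroups: 7.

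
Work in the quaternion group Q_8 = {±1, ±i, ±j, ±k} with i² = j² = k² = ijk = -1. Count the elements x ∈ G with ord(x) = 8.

0

No element of G has order 8 (even though 8 | 8).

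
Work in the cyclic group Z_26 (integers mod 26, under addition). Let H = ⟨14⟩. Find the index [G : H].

2

|⟨14⟩| = 13 and |G| = 26.
By Lagrange, [G : H] = |G|/|H| = 26/13 = 2.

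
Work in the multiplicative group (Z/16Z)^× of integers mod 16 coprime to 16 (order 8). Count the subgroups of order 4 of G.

3

|G| = 8 and 4 | 8, so subgroups of order 4 are possible by Lagrange.
The subgroups of order 4 are: {1, 3, 9, 11}; {1, 5, 9, 13}; {1, 7, 9, 15}.
So G has 3 subgroups of order 4.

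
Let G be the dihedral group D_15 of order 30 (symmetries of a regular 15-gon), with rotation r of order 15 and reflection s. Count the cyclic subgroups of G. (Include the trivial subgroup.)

Each element a generates a cyclic subgroup ⟨a⟩; distinct elements may generate the same one (a cyclic group of order d has φ(d) generators).
Cyclic subgroups by order — order 1: 1; order 2: 15; order 3: 1; order 5: 1; order 15: 1.
Total: 19.

19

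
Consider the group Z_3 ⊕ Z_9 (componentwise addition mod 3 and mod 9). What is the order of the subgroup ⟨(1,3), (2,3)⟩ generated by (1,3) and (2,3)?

9

|⟨(1,3)⟩| = 3 and |⟨(2,3)⟩| = 3, so |H| is a multiple of lcm(3, 3) = 3 and divides |G| = 27.
Closing under the operation: H = {(0,0), (0,3), (0,6), (1,0), (1,3), (1,6), (2,0), (2,3), (2,6)}, so |H| = 9.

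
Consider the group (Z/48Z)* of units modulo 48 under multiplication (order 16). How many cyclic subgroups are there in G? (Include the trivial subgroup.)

12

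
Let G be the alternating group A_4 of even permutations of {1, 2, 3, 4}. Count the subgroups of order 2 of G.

3

|G| = 12 and 2 | 12, so subgroups of order 2 are possible by Lagrange.
The subgroups of order 2 are: {e, (1 2)(3 4)}; {e, (1 3)(2 4)}; {e, (1 4)(2 3)}.
So G has 3 subgroups of order 2.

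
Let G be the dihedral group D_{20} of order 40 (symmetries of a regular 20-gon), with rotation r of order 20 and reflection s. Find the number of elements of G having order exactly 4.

2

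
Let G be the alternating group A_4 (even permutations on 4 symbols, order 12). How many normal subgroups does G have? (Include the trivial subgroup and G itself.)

3

G has 10 subgroups. Checking conjugation-invariance by order — order 1: 1/1 normal; order 2: 0/3 normal; order 3: 0/4 normal; order 4: 1/1 normal; order 12: 1/1 normal.
Total normal subgroups: 3.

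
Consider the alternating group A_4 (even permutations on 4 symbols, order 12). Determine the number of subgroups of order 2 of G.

|G| = 12 and 2 | 12, so subgroups of order 2 are possible by Lagrange.
The subgroups of order 2 are: {e, (1 2)(3 4)}; {e, (1 3)(2 4)}; {e, (1 4)(2 3)}.
So G has 3 subgroups of order 2.

3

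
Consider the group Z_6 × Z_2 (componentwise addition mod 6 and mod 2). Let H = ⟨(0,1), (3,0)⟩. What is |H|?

4

|⟨(0,1)⟩| = 2 and |⟨(3,0)⟩| = 2, so |H| is a multiple of lcm(2, 2) = 2 and divides |G| = 12.
Closing under the operation: H = {(0,0), (0,1), (3,0), (3,1)}, so |H| = 4.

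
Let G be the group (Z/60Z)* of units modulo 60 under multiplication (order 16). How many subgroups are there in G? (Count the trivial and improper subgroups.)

|G| = 16, so by Lagrange every subgroup order divides 16. Divisors: 1, 2, 4, 8, 16.
Subgroups by order — order 1: 1; order 2: 7; order 4: 11; order 8: 7; order 16: 1.
Total: 1 + 7 + 11 + 7 + 1 = 27.

27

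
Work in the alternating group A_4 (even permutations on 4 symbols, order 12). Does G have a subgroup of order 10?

10 does not divide |G| = 12, so by Lagrange no subgroup of order 10 exists.

No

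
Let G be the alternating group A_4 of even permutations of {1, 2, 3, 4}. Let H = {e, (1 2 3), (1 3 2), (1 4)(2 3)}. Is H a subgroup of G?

No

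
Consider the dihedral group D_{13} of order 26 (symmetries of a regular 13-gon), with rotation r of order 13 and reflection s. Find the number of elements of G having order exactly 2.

Enumerating element orders in G gives 13 elements of order 2.

13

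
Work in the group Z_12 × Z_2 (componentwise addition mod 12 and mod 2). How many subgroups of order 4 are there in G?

3

|G| = 24 and 4 | 24, so subgroups of order 4 are possible by Lagrange.
The subgroups of order 4 are: {(0,0), (0,1), (6,0), (6,1)}; {(0,0), (3,0), (6,0), (9,0)}; {(0,0), (3,1), (6,0), (9,1)}.
So G has 3 subgroups of order 4.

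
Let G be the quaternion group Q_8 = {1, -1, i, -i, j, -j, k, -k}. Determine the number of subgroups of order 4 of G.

3

|G| = 8 and 4 | 8, so subgroups of order 4 are possible by Lagrange.
The subgroups of order 4 are: {1, -1, i, -i}; {1, -1, j, -j}; {1, -1, k, -k}.
So G has 3 subgroups of order 4.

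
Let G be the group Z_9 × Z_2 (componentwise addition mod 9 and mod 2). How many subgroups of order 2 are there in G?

|G| = 18 and 2 | 18, so subgroups of order 2 are possible by Lagrange.
The subgroups of order 2 are: {(0,0), (0,1)}.
So G has 1 subgroup of order 2.

1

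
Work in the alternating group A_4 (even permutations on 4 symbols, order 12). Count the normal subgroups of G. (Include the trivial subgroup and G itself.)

3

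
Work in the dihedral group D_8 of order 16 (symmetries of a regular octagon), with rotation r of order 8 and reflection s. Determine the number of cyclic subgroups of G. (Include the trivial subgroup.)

12

Each element a generates a cyclic subgroup ⟨a⟩; distinct elements may generate the same one (a cyclic group of order d has φ(d) generators).
Cyclic subgroups by order — order 1: 1; order 2: 9; order 4: 1; order 8: 1.
Total: 12.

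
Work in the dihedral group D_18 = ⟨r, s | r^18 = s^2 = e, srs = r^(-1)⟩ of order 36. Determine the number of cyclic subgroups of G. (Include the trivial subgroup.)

Each element a generates a cyclic subgroup ⟨a⟩; distinct elements may generate the same one (a cyclic group of order d has φ(d) generators).
Cyclic subgroups by order — order 1: 1; order 2: 19; order 3: 1; order 6: 1; order 9: 1; order 18: 1.
Total: 24.

24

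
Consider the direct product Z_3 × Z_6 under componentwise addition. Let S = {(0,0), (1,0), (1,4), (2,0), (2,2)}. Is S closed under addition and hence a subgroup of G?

|S| = 5 does not divide |G| = 18, so by Lagrange S is not a subgroup.

No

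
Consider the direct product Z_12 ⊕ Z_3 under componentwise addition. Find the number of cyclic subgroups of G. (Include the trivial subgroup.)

A cyclic subgroup of order d is generated by each of its φ(d) elements of order d, so the cyclic subgroups of order d number (#elements of order d)/φ(d).
Cyclic subgroups by order — order 1: 1; order 2: 1; order 3: 4; order 4: 1; order 6: 4; order 12: 4.
Total: 15.

15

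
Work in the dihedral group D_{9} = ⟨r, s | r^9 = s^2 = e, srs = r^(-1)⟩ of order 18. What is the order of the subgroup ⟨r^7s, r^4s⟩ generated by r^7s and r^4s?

6

|⟨r^7s⟩| = 2 and |⟨r^4s⟩| = 2, so |H| is a multiple of lcm(2, 2) = 2 and divides |G| = 18.
Closing under the operation: H = {e, r^3, r^6, rs, r^4s, r^7s}, so |H| = 6.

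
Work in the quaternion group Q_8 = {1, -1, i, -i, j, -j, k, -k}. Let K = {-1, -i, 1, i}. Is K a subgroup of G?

|K| = 4 divides |G| = 8, consistent with Lagrange.
K contains the identity, every element's inverse is in K, and K is closed under ·: it is a subgroup.
In fact K = ⟨-i⟩.

Yes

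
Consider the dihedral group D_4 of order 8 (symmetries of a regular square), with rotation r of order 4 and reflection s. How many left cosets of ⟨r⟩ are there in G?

|⟨r⟩| = 4 and |G| = 8.
By Lagrange, [G : H] = |G|/|H| = 8/4 = 2.

2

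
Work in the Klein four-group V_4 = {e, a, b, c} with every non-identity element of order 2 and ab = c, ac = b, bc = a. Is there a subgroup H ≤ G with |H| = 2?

Yes

2 | 4. A subgroup of order 2 is {e, a}.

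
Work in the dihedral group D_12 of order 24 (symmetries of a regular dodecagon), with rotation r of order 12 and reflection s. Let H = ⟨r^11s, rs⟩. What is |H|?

12

|⟨r^11s⟩| = 2 and |⟨rs⟩| = 2, so |H| is a multiple of lcm(2, 2) = 2 and divides |G| = 24.
Closing under the operation: H = {e, r^2, r^4, r^6, r^8, r^10, rs, r^3s, r^5s, r^7s, r^9s, r^11s}, so |H| = 12.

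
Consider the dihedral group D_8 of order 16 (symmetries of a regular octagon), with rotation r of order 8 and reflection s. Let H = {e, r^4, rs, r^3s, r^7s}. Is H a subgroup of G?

No

|H| = 5 does not divide |G| = 16, so by Lagrange H is not a subgroup.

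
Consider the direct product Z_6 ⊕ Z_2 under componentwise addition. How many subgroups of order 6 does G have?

|G| = 12 and 6 | 12, so subgroups of order 6 are possible by Lagrange.
The subgroups of order 6 are: {(0,0), (0,1), (2,0), (2,1), (4,0), (4,1)}; {(0,0), (1,0), (2,0), (3,0), (4,0), (5,0)}; {(0,0), (1,1), (2,0), (3,1), (4,0), (5,1)}.
So G has 3 subgroups of order 6.

3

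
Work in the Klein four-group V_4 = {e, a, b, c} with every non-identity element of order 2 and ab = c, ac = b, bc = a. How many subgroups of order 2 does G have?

|G| = 4 and 2 | 4, so subgroups of order 2 are possible by Lagrange.
The subgroups of order 2 are: {e, a}; {e, b}; {e, c}.
So G has 3 subgroups of order 2.

3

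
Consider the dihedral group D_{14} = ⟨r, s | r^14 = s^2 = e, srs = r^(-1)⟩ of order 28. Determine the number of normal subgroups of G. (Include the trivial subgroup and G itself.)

7

G has 28 subgroups. Checking conjugation-invariance by order — order 1: 1/1 normal; order 2: 1/15 normal; order 4: 0/7 normal; order 7: 1/1 normal; order 14: 3/3 normal; order 28: 1/1 normal.
Total normal subgroups: 7.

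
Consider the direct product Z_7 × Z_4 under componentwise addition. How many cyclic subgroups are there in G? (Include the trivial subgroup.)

6

Each element a generates a cyclic subgroup ⟨a⟩; distinct elements may generate the same one (a cyclic group of order d has φ(d) generators).
Cyclic subgroups by order — order 1: 1; order 2: 1; order 4: 1; order 7: 1; order 14: 1; order 28: 1.
Total: 6.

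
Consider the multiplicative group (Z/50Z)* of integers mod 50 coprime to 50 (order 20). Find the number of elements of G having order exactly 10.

4

The elements of order 10 are: 9, 19, 29, 39.
That's 4.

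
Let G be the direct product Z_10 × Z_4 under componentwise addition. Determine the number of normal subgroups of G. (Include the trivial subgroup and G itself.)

16

G is abelian, so every subgroup is normal.
G has 16 subgroups in total, hence 16 normal subgroups.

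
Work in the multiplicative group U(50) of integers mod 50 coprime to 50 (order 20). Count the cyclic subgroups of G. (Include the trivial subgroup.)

Each element a generates a cyclic subgroup ⟨a⟩; distinct elements may generate the same one (a cyclic group of order d has φ(d) generators).
Cyclic subgroups by order — order 1: 1; order 2: 1; order 4: 1; order 5: 1; order 10: 1; order 20: 1.
Total: 6.

6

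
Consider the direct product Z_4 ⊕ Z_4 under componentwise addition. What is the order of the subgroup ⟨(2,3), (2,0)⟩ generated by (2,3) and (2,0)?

8

|⟨(2,3)⟩| = 4 and |⟨(2,0)⟩| = 2, so |H| is a multiple of lcm(4, 2) = 4 and divides |G| = 16.
Closing under the operation: H = {(0,0), (0,1), (0,2), (0,3), (2,0), (2,1), (2,2), (2,3)}, so |H| = 8.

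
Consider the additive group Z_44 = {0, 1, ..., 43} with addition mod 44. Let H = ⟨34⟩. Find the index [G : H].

|⟨34⟩| = 22 and |G| = 44.
By Lagrange, [G : H] = |G|/|H| = 44/22 = 2.

2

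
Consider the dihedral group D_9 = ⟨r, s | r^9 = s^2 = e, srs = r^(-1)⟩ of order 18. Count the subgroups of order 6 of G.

3

|G| = 18 and 6 | 18, so subgroups of order 6 are possible by Lagrange.
The subgroups of order 6 are: {e, r^3, r^6, r^2s, r^5s, r^8s}; {e, r^3, r^6, s, r^3s, r^6s}; {e, r^3, r^6, rs, r^4s, r^7s}.
So G has 3 subgroups of order 6.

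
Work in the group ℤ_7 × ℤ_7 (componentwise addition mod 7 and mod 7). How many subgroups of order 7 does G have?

8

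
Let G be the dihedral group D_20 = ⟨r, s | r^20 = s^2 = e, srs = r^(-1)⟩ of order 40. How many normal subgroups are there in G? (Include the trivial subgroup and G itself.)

9

G has 48 subgroups. Checking conjugation-invariance by order — order 1: 1/1 normal; order 2: 1/21 normal; order 4: 1/11 normal; order 5: 1/1 normal; order 8: 0/5 normal; order 10: 1/5 normal; order 20: 3/3 normal; order 40: 1/1 normal.
Total normal subgroups: 9.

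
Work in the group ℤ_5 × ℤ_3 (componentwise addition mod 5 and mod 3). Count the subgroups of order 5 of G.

|G| = 15 and 5 | 15, so subgroups of order 5 are possible by Lagrange.
The subgroups of order 5 are: {(0,0), (1,0), (2,0), (3,0), (4,0)}.
So G has 1 subgroup of order 5.

1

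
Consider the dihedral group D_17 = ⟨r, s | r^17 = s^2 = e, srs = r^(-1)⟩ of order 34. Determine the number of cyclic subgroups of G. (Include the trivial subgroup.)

Group the elements of G by the cyclic subgroup they generate; each cyclic subgroup of order d accounts for φ(d) elements.
Cyclic subgroups by order — order 1: 1; order 2: 17; order 17: 1.
Total: 19.

19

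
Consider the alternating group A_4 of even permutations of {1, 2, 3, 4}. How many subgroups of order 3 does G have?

4

|G| = 12 and 3 | 12, so subgroups of order 3 are possible by Lagrange.
The subgroups of order 3 are: {e, (1 2 3), (1 3 2)}; {e, (1 2 4), (1 4 2)}; {e, (1 3 4), (1 4 3)}; {e, (2 3 4), (2 4 3)}.
So G has 4 subgroups of order 3.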